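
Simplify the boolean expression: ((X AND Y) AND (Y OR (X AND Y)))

By absorption (E AND (E OR v) = E):
= (X AND Y)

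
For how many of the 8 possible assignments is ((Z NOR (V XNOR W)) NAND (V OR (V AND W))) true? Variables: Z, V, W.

Satisfying assignments: (0,0,0), (0,0,1), (0,1,1), (1,0,0), (1,0,1), (1,1,0), (1,1,1)
Count: 7 out of 8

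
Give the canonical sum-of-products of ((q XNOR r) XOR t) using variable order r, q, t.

Σm(0, 3, 5, 6) = (NOT r AND NOT q AND NOT t) OR (NOT r AND q AND t) OR (r AND NOT q AND t) OR (r AND q AND NOT t)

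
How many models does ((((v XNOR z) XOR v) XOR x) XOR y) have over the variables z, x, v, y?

Satisfying assignments: (0,0,0,0), (0,0,1,0), (0,1,0,1), (0,1,1,1), (1,0,0,1), (1,0,1,1), (1,1,0,0), (1,1,1,0)
Count: 8 out of 16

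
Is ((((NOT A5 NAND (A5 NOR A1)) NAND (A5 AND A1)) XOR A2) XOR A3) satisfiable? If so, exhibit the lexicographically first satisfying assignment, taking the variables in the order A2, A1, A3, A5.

A2=0, A1=0, A3=0, A5=0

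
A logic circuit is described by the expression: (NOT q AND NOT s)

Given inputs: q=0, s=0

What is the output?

Substituting: (NOT 0 AND NOT 0)
= 1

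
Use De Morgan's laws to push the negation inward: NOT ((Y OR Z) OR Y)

NOT (Y OR Z) AND NOT Y
De Morgan's: NOT(OR of terms) = AND of negations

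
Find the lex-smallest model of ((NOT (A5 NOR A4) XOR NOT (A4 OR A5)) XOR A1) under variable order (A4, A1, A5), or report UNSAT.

A4=0, A1=0, A5=0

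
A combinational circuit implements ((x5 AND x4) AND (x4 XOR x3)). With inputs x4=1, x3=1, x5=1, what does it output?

Substituting: ((1 AND 1) AND (1 XOR 1))
= 0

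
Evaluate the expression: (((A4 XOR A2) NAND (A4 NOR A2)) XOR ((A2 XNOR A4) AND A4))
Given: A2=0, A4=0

Substituting: (((0 XOR 0) NAND (0 NOR 0)) XOR ((0 XNOR 0) AND 0))
= 1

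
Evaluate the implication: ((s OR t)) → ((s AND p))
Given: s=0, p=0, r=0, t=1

Antecedent ((s OR t)) = 1; consequent ((s AND p)) = 0.
1 → 0 = 0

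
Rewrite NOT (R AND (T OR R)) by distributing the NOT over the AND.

NOT R OR NOT (T OR R)
De Morgan's: NOT(AND of terms) = OR of negations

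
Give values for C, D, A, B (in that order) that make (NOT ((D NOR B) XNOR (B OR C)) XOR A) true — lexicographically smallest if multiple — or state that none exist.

C=0, D=0, A=0, B=0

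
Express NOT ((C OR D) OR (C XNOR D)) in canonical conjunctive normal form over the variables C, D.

(C OR D) AND (C OR NOT D) AND (NOT C OR D) AND (NOT C OR NOT D)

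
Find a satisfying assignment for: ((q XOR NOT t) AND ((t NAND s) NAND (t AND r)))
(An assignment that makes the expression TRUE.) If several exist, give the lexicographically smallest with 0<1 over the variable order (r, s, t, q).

r=0, s=0, t=0, q=0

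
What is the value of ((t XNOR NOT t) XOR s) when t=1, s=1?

Substituting: ((1 XNOR NOT 1) XOR 1)
= 1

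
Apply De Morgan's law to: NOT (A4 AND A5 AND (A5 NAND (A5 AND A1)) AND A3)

NOT A4 OR NOT A5 OR NOT (A5 NAND (A5 AND A1)) OR NOT A3
De Morgan's: NOT(AND of terms) = OR of negations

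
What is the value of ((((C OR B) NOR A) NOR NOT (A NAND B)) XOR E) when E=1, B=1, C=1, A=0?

Substituting: ((((1 OR 1) NOR 0) NOR NOT (0 NAND 1)) XOR 1)
= 0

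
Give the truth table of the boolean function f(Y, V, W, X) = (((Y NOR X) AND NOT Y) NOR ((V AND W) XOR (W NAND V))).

Y | V | W | X | Output
----------------------
0 | 0 | 0 | 0 | 0
0 | 0 | 0 | 1 | 0
0 | 0 | 1 | 0 | 0
0 | 0 | 1 | 1 | 0
0 | 1 | 0 | 0 | 0
0 | 1 | 0 | 1 | 0
0 | 1 | 1 | 0 | 0
0 | 1 | 1 | 1 | 0
1 | 0 | 0 | 0 | 0
1 | 0 | 0 | 1 | 0
1 | 0 | 1 | 0 | 0
1 | 0 | 1 | 1 | 0
1 | 1 | 0 | 0 | 0
1 | 1 | 0 | 1 | 0
1 | 1 | 1 | 0 | 0
1 | 1 | 1 | 1 | 0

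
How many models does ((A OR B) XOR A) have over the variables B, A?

Satisfying assignments: (1,0)
Count: 1 out of 4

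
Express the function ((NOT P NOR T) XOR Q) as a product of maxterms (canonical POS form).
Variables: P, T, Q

ΠM(0, 2, 5, 6) = (P OR T OR Q) AND (P OR NOT T OR Q) AND (NOT P OR T OR NOT Q) AND (NOT P OR NOT T OR Q)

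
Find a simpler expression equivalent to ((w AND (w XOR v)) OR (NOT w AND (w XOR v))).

By distribution ((E AND v) OR (E AND NOT v) = E):
= (w XOR v)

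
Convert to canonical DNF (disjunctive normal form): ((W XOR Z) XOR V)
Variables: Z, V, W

(NOT Z AND NOT V AND W) OR (NOT Z AND V AND NOT W) OR (Z AND NOT V AND NOT W) OR (Z AND V AND W)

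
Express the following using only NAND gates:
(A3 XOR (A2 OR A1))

((A3 NAND (A3 NAND ((A2 NAND A2) NAND (A1 NAND A1)))) NAND (((A2 NAND A2) NAND (A1 NAND A1)) NAND (A3 NAND ((A2 NAND A2) NAND (A1 NAND A1)))))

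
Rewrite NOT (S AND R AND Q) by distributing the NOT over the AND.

NOT S OR NOT R OR NOT Q
De Morgan's: NOT(AND of terms) = OR of negations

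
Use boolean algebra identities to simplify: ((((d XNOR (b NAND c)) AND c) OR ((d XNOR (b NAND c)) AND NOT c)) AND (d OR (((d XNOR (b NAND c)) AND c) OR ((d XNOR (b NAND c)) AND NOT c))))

By absorption (E AND (E OR v) = E) then distribution ((E AND v) OR (E AND NOT v) = E):
= (d XNOR (b NAND c))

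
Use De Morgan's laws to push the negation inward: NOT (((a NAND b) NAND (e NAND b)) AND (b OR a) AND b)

NOT ((a NAND b) NAND (e NAND b)) OR NOT (b OR a) OR NOT b
De Morgan's: NOT(AND of terms) = OR of negations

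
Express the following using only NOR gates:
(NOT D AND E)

(((D NOR D) NOR (D NOR D)) NOR (E NOR E))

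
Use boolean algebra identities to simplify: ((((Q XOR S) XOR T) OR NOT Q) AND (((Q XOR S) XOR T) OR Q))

By distribution ((E OR v) AND (E OR NOT v) = E):
= ((Q XOR S) XOR T)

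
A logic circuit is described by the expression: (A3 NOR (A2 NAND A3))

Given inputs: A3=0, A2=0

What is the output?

Substituting: (0 NOR (0 NAND 0))
= 0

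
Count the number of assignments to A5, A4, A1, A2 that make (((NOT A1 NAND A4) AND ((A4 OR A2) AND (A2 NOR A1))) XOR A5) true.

Satisfying assignments: (1,0,0,0), (1,0,0,1), (1,0,1,0), (1,0,1,1), (1,1,0,0), (1,1,0,1), (1,1,1,0), (1,1,1,1)
Count: 8 out of 16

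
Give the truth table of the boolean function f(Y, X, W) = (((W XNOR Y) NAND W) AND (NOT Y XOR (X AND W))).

Y | X | W | Output
------------------
0 | 0 | 0 | 1
0 | 0 | 1 | 1
0 | 1 | 0 | 1
0 | 1 | 1 | 0
1 | 0 | 0 | 0
1 | 0 | 1 | 0
1 | 1 | 0 | 0
1 | 1 | 1 | 0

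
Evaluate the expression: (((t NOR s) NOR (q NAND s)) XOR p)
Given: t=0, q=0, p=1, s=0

Substituting: (((0 NOR 0) NOR (0 NAND 0)) XOR 1)
= 1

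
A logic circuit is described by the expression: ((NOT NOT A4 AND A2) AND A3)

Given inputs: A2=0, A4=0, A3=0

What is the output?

Substituting: ((NOT NOT 0 AND 0) AND 0)
= 0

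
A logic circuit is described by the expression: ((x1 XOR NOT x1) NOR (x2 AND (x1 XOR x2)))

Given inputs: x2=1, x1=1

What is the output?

Substituting: ((1 XOR NOT 1) NOR (1 AND (1 XOR 1)))
= 0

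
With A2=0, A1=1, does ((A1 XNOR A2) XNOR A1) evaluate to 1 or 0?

Substituting: ((1 XNOR 0) XNOR 1)
= 0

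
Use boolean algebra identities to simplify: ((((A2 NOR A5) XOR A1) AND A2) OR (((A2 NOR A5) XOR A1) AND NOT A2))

By distribution ((E AND v) OR (E AND NOT v) = E):
= ((A2 NOR A5) XOR A1)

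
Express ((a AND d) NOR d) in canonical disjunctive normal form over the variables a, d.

(NOT a AND NOT d) OR (a AND NOT d)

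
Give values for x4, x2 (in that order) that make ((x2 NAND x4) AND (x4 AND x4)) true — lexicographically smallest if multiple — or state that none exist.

x4=1, x2=0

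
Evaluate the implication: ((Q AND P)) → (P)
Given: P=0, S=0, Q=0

Antecedent ((Q AND P)) = 0; consequent (P) = 0.
0 → 0 = 1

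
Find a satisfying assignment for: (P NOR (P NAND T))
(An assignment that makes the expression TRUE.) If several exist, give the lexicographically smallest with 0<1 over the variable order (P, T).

UNSATISFIABLE - no assignment makes this expression true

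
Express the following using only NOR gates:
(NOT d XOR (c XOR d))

(((((d NOR d) NOR ((((c NOR d) NOR (c NOR d)) NOR ((c NOR d) NOR (c NOR d))) NOR ((((c NOR c) NOR (d NOR d)) NOR ((c NOR c) NOR (d NOR d))) NOR (((c NOR c) NOR (d NOR d)) NOR ((c NOR c) NOR (d NOR d)))))) NOR ((d NOR d) NOR ((((c NOR d) NOR (c NOR d)) NOR ((c NOR d) NOR (c NOR d))) NOR ((((c NOR c) NOR (d NOR d)) NOR ((c NOR c) NOR (d NOR d))) NOR (((c NOR c) NOR (d NOR d)) NOR ((c NOR c) NOR (d NOR d))))))) NOR (((d NOR d) NOR ((((c NOR d) NOR (c NOR d)) NOR ((c NOR d) NOR (c NOR d))) NOR ((((c NOR c) NOR (d NOR d)) NOR ((c NOR c) NOR (d NOR d))) NOR (((c NOR c) NOR (d NOR d)) NOR ((c NOR c) NOR (d NOR d)))))) NOR ((d NOR d) NOR ((((c NOR d) NOR (c NOR d)) NOR ((c NOR d) NOR (c NOR d))) NOR ((((c NOR c) NOR (d NOR d)) NOR ((c NOR c) NOR (d NOR d))) NOR (((c NOR c) NOR (d NOR d)) NOR ((c NOR c) NOR (d NOR d)))))))) NOR (((((d NOR d) NOR (d NOR d)) NOR (((((c NOR d) NOR (c NOR d)) NOR ((c NOR d) NOR (c NOR d))) NOR ((((c NOR c) NOR (d NOR d)) NOR ((c NOR c) NOR (d NOR d))) NOR (((c NOR c) NOR (d NOR d)) NOR ((c NOR c) NOR (d NOR d))))) NOR ((((c NOR d) NOR (c NOR d)) NOR ((c NOR d) NOR (c NOR d))) NOR ((((c NOR c) NOR (d NOR d)) NOR ((c NOR c) NOR (d NOR d))) NOR (((c NOR c) NOR (d NOR d)) NOR ((c NOR c) NOR (d NOR d))))))) NOR (((d NOR d) NOR (d NOR d)) NOR (((((c NOR d) NOR (c NOR d)) NOR ((c NOR d) NOR (c NOR d))) NOR ((((c NOR c) NOR (d NOR d)) NOR ((c NOR c) NOR (d NOR d))) NOR (((c NOR c) NOR (d NOR d)) NOR ((c NOR c) NOR (d NOR d))))) NOR ((((c NOR d) NOR (c NOR d)) NOR ((c NOR d) NOR (c NOR d))) NOR ((((c NOR c) NOR (d NOR d)) NOR ((c NOR c) NOR (d NOR d))) NOR (((c NOR c) NOR (d NOR d)) NOR ((c NOR c) NOR (d NOR d)))))))) NOR ((((d NOR d) NOR (d NOR d)) NOR (((((c NOR d) NOR (c NOR d)) NOR ((c NOR d) NOR (c NOR d))) NOR ((((c NOR c) NOR (d NOR d)) NOR ((c NOR c) NOR (d NOR d))) NOR (((c NOR c) NOR (d NOR d)) NOR ((c NOR c) NOR (d NOR d))))) NOR ((((c NOR d) NOR (c NOR d)) NOR ((c NOR d) NOR (c NOR d))) NOR ((((c NOR c) NOR (d NOR d)) NOR ((c NOR c) NOR (d NOR d))) NOR (((c NOR c) NOR (d NOR d)) NOR ((c NOR c) NOR (d NOR d))))))) NOR (((d NOR d) NOR (d NOR d)) NOR (((((c NOR d) NOR (c NOR d)) NOR ((c NOR d) NOR (c NOR d))) NOR ((((c NOR c) NOR (d NOR d)) NOR ((c NOR c) NOR (d NOR d))) NOR (((c NOR c) NOR (d NOR d)) NOR ((c NOR c) NOR (d NOR d))))) NOR ((((c NOR d) NOR (c NOR d)) NOR ((c NOR d) NOR (c NOR d))) NOR ((((c NOR c) NOR (d NOR d)) NOR ((c NOR c) NOR (d NOR d))) NOR (((c NOR c) NOR (d NOR d)) NOR ((c NOR c) NOR (d NOR d))))))))))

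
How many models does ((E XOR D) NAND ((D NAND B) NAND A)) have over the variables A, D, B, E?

Satisfying assignments: (0,0,0,0), (0,0,1,0), (0,1,0,1), (0,1,1,1), (1,0,0,0), (1,0,0,1), (1,0,1,0), (1,0,1,1), (1,1,0,0), (1,1,0,1), (1,1,1,1)
Count: 11 out of 16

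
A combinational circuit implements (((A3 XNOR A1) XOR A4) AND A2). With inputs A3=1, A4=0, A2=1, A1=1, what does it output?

Substituting: (((1 XNOR 1) XOR 0) AND 1)
= 1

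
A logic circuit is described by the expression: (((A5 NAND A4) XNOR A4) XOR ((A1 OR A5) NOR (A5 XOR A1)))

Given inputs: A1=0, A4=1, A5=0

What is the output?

Substituting: (((0 NAND 1) XNOR 1) XOR ((0 OR 0) NOR (0 XOR 0)))
= 0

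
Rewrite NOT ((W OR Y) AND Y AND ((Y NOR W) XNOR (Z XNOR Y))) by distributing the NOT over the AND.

NOT (W OR Y) OR NOT Y OR NOT ((Y NOR W) XNOR (Z XNOR Y))
De Morgan's: NOT(AND of terms) = OR of negations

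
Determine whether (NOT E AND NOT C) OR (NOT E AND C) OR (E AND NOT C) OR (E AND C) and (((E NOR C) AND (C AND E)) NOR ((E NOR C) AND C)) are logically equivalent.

Yes, they are equivalent — the two output columns agree on all 4 assignments:
E | C | Expression 1 | Expression 2
-----------------------------------
0 | 0 | 1 | 1
0 | 1 | 1 | 1
1 | 0 | 1 | 1
1 | 1 | 1 | 1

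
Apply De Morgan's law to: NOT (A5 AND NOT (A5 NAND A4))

NOT A5 OR (A5 NAND A4)
De Morgan's: NOT(AND of terms) = OR of negations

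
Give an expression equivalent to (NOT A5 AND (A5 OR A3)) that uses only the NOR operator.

(((A5 NOR A5) NOR (A5 NOR A5)) NOR (((A5 NOR A3) NOR (A5 NOR A3)) NOR ((A5 NOR A3) NOR (A5 NOR A3))))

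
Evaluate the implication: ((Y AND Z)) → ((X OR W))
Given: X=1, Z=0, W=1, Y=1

Antecedent ((Y AND Z)) = 0; consequent ((X OR W)) = 1.
0 → 1 = 1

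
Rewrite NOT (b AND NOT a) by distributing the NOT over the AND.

NOT b OR a
De Morgan's: NOT(AND of terms) = OR of negations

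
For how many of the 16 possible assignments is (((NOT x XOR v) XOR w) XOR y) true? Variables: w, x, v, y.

Satisfying assignments: (0,0,0,0), (0,0,1,1), (0,1,0,1), (0,1,1,0), (1,0,0,1), (1,0,1,0), (1,1,0,0), (1,1,1,1)
Count: 8 out of 16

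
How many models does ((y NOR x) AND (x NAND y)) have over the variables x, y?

Satisfying assignments: (0,0)
Count: 1 out of 4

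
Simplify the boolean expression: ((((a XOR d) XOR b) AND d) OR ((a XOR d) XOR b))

By absorption (E OR (E AND v) = E):
= ((a XOR d) XOR b)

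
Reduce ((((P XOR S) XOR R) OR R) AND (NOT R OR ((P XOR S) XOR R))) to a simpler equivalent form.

By distribution ((E OR v) AND (E OR NOT v) = E):
= ((P XOR S) XOR R)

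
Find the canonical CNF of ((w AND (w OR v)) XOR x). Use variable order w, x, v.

(w OR x OR v) AND (w OR x OR NOT v) AND (NOT w OR NOT x OR v) AND (NOT w OR NOT x OR NOT v)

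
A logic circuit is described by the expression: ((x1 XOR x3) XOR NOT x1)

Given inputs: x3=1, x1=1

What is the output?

Substituting: ((1 XOR 1) XOR NOT 1)
= 0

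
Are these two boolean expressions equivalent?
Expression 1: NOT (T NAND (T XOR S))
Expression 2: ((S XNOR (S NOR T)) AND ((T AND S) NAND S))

Yes, they are equivalent — the two output columns agree on all 4 assignments:
T | S | Expression 1 | Expression 2
-----------------------------------
0 | 0 | 0 | 0
0 | 1 | 0 | 0
1 | 0 | 1 | 1
1 | 1 | 0 | 0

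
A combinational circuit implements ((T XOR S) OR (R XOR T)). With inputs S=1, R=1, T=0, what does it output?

Substituting: ((0 XOR 1) OR (1 XOR 0))
= 1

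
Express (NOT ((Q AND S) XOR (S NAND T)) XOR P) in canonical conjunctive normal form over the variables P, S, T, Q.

(P OR S OR T OR Q) AND (P OR S OR T OR NOT Q) AND (P OR S OR NOT T OR Q) AND (P OR S OR NOT T OR NOT Q) AND (P OR NOT S OR T OR Q) AND (P OR NOT S OR NOT T OR NOT Q) AND (NOT P OR NOT S OR T OR NOT Q) AND (NOT P OR NOT S OR NOT T OR Q)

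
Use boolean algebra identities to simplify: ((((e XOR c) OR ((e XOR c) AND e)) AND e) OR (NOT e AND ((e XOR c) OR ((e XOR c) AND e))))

By distribution ((E AND v) OR (E AND NOT v) = E) then absorption (E OR (E AND v) = E):
= (e XOR c)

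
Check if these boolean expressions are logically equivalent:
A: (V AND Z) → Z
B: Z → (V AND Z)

No, Converse is not equivalent to original (counterexample: V=0, Z=1)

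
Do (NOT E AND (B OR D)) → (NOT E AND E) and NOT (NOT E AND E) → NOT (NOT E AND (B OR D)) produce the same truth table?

Yes, Contrapositive is always equivalent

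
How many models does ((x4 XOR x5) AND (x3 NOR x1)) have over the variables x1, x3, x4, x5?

Satisfying assignments: (0,0,0,1), (0,0,1,0)
Count: 2 out of 16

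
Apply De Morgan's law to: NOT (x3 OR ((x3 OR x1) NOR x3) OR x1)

NOT x3 AND NOT ((x3 OR x1) NOR x3) AND NOT x1
De Morgan's: NOT(OR of terms) = AND of negations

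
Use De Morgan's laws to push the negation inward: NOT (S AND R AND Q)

NOT S OR NOT R OR NOT Q
De Morgan's: NOT(AND of terms) = OR of negations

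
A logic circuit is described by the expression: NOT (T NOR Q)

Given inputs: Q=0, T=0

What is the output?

Substituting: NOT (0 NOR 0)
= 0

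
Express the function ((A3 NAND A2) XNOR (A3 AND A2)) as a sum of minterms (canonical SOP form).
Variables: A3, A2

Σm() = FALSE (no minterms)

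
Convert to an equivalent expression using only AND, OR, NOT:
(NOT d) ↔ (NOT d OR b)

((NOT d) AND (NOT d OR b)) OR (d AND NOT (NOT d OR b))
(Biconditional = both true or both false)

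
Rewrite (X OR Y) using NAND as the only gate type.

((X NAND X) NAND (Y NAND Y))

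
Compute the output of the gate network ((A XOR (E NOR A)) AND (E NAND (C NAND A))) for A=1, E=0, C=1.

Substituting: ((1 XOR (0 NOR 1)) AND (0 NAND (1 NAND 1)))
= 1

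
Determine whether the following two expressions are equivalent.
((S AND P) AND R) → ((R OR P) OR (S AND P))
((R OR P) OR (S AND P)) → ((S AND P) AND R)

No, Converse is not equivalent to original (counterexample: S=0, P=0, R=1)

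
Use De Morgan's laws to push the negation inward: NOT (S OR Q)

NOT S AND NOT Q
De Morgan's: NOT(OR of terms) = AND of negations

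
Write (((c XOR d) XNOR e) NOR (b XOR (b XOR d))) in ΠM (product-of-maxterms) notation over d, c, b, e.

ΠM(0, 2, 5, 7, 8, 9, 10, 11, 12, 13, 14, 15) = (d OR c OR b OR e) AND (d OR c OR NOT b OR e) AND (d OR NOT c OR b OR NOT e) AND (d OR NOT c OR NOT b OR NOT e) AND (NOT d OR c OR b OR e) AND (NOT d OR c OR b OR NOT e) AND (NOT d OR c OR NOT b OR e) AND (NOT d OR c OR NOT b OR NOT e) AND (NOT d OR NOT c OR b OR e) AND (NOT d OR NOT c OR b OR NOT e) AND (NOT d OR NOT c OR NOT b OR e) AND (NOT d OR NOT c OR NOT b OR NOT e)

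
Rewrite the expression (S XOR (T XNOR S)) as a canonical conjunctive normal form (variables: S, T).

(S OR NOT T) AND (NOT S OR NOT T)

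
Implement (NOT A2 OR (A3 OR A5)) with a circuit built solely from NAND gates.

(((A2 NAND A2) NAND (A2 NAND A2)) NAND (((A3 NAND A3) NAND (A5 NAND A5)) NAND ((A3 NAND A3) NAND (A5 NAND A5))))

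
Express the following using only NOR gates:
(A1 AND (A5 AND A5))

((A1 NOR A1) NOR (((A5 NOR A5) NOR (A5 NOR A5)) NOR ((A5 NOR A5) NOR (A5 NOR A5))))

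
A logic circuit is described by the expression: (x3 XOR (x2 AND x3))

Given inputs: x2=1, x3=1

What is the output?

Substituting: (1 XOR (1 AND 1))
= 0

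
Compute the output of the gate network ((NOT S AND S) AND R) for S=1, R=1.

Substituting: ((NOT 1 AND 1) AND 1)
= 0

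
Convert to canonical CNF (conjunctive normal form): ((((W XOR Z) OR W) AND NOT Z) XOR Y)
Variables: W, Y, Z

(W OR Y OR Z) AND (W OR Y OR NOT Z) AND (NOT W OR Y OR NOT Z) AND (NOT W OR NOT Y OR Z)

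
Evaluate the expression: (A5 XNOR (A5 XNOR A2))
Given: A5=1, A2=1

Substituting: (1 XNOR (1 XNOR 1))
= 1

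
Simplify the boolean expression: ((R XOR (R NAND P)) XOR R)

By XOR self-cancellation ((E XOR v) XOR v = E):
= (R NAND P)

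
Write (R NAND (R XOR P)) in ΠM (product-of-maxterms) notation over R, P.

ΠM(2) = (NOT R OR P)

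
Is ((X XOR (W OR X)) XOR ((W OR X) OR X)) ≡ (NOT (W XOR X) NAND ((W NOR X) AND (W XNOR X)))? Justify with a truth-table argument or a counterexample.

No. Counterexample: with W=1, X=0, Expression 1 = 0 but Expression 2 = 1.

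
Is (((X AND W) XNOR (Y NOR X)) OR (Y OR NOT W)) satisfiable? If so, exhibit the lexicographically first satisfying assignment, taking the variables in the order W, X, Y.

W=0, X=0, Y=0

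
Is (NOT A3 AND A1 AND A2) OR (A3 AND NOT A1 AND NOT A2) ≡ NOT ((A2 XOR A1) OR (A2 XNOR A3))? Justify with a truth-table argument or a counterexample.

Yes, they are equivalent — the two output columns agree on all 8 assignments:
A3 | A1 | A2 | Expression 1 | Expression 2
------------------------------------------
0 | 0 | 0 | 0 | 0
0 | 0 | 1 | 0 | 0
0 | 1 | 0 | 0 | 0
0 | 1 | 1 | 1 | 1
1 | 0 | 0 | 1 | 1
1 | 0 | 1 | 0 | 0
1 | 1 | 0 | 0 | 0
1 | 1 | 1 | 0 | 0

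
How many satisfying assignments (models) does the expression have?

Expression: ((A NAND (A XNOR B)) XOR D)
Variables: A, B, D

Satisfying assignments: (0,0,0), (0,1,0), (1,0,0), (1,1,1)
Count: 4 out of 8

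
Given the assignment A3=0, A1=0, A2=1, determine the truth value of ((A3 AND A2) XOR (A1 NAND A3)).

Substituting: ((0 AND 1) XOR (0 NAND 0))
= 1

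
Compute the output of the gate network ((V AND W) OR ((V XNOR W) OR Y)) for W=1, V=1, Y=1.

Substituting: ((1 AND 1) OR ((1 XNOR 1) OR 1))
= 1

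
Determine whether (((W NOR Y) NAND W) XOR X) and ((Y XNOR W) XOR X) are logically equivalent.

No. Counterexample: with X=0, Y=0, W=1, Expression 1 = 1 but Expression 2 = 0.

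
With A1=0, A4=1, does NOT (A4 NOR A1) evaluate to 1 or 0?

Substituting: NOT (1 NOR 0)
= 1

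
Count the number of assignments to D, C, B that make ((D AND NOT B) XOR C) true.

Satisfying assignments: (0,1,0), (0,1,1), (1,0,0), (1,1,1)
Count: 4 out of 8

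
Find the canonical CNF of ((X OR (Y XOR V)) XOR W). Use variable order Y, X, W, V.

(Y OR X OR W OR V) AND (Y OR X OR NOT W OR NOT V) AND (Y OR NOT X OR NOT W OR V) AND (Y OR NOT X OR NOT W OR NOT V) AND (NOT Y OR X OR W OR NOT V) AND (NOT Y OR X OR NOT W OR V) AND (NOT Y OR NOT X OR NOT W OR V) AND (NOT Y OR NOT X OR NOT W OR NOT V)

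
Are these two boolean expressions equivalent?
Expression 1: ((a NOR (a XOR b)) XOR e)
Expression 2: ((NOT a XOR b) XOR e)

No. Counterexample: with a=1, b=1, e=0, Expression 1 = 0 but Expression 2 = 1.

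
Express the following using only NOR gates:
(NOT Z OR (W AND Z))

(((Z NOR Z) NOR ((W NOR W) NOR (Z NOR Z))) NOR ((Z NOR Z) NOR ((W NOR W) NOR (Z NOR Z))))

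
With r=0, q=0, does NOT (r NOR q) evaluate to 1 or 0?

Substituting: NOT (0 NOR 0)
= 0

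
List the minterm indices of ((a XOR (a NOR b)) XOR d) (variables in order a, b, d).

Σm(0, 3, 4, 6) = (NOT a AND NOT b AND NOT d) OR (NOT a AND b AND d) OR (a AND NOT b AND NOT d) OR (a AND b AND NOT d)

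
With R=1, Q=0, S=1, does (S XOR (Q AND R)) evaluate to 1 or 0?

Substituting: (1 XOR (0 AND 1))
= 1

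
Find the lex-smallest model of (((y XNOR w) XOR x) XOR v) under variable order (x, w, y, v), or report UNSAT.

x=0, w=0, y=0, v=0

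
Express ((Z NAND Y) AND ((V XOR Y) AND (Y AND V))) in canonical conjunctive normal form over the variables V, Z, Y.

(V OR Z OR Y) AND (V OR Z OR NOT Y) AND (V OR NOT Z OR Y) AND (V OR NOT Z OR NOT Y) AND (NOT V OR Z OR Y) AND (NOT V OR Z OR NOT Y) AND (NOT V OR NOT Z OR Y) AND (NOT V OR NOT Z OR NOT Y)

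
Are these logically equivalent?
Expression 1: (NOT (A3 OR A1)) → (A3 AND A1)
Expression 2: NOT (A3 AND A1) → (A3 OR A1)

Yes, Contrapositive is always equivalent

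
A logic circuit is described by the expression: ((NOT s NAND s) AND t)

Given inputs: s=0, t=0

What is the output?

Substituting: ((NOT 0 NAND 0) AND 0)
= 0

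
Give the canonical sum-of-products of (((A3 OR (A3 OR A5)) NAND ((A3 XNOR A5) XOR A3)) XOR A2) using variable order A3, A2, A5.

Σm(0, 1, 5, 6) = (NOT A3 AND NOT A2 AND NOT A5) OR (NOT A3 AND NOT A2 AND A5) OR (A3 AND NOT A2 AND A5) OR (A3 AND A2 AND NOT A5)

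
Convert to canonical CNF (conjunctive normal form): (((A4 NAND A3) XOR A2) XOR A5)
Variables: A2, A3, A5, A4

(A2 OR A3 OR NOT A5 OR A4) AND (A2 OR A3 OR NOT A5 OR NOT A4) AND (A2 OR NOT A3 OR A5 OR NOT A4) AND (A2 OR NOT A3 OR NOT A5 OR A4) AND (NOT A2 OR A3 OR A5 OR A4) AND (NOT A2 OR A3 OR A5 OR NOT A4) AND (NOT A2 OR NOT A3 OR A5 OR A4) AND (NOT A2 OR NOT A3 OR NOT A5 OR NOT A4)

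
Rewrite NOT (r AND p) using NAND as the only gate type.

(((r NAND p) NAND (r NAND p)) NAND ((r NAND p) NAND (r NAND p)))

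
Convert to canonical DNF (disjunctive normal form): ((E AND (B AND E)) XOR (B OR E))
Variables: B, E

(NOT B AND E) OR (B AND NOT E)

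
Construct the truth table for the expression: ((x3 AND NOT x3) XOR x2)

x2 | x3 | Output
----------------
0 | 0 | 0
0 | 1 | 0
1 | 0 | 1
1 | 1 | 1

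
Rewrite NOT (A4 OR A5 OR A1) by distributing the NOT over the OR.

NOT A4 AND NOT A5 AND NOT A1
De Morgan's: NOT(OR of terms) = AND of negations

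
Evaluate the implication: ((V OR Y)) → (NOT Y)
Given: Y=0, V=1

Antecedent ((V OR Y)) = 1; consequent (NOT Y) = 1.
1 → 1 = 1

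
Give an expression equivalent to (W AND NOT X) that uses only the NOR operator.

((W NOR W) NOR ((X NOR X) NOR (X NOR X)))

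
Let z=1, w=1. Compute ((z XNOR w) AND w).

Substituting: ((1 XNOR 1) AND 1)
= 1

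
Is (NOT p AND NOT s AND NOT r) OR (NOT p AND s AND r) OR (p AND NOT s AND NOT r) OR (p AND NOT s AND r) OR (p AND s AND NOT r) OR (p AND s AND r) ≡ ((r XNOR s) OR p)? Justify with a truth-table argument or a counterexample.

Yes, they are equivalent — the two output columns agree on all 8 assignments:
p | s | r | Expression 1 | Expression 2
---------------------------------------
0 | 0 | 0 | 1 | 1
0 | 0 | 1 | 0 | 0
0 | 1 | 0 | 0 | 0
0 | 1 | 1 | 1 | 1
1 | 0 | 0 | 1 | 1
1 | 0 | 1 | 1 | 1
1 | 1 | 0 | 1 | 1
1 | 1 | 1 | 1 | 1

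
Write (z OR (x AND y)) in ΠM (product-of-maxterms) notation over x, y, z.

ΠM(0, 2, 4) = (x OR y OR z) AND (x OR NOT y OR z) AND (NOT x OR y OR z)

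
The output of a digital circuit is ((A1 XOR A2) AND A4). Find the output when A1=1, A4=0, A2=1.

Substituting: ((1 XOR 1) AND 0)
= 0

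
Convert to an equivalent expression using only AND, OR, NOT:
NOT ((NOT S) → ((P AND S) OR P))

(NOT S) AND NOT ((P AND S) OR P)
(Negated implication: NOT(A → B) = A AND NOT B)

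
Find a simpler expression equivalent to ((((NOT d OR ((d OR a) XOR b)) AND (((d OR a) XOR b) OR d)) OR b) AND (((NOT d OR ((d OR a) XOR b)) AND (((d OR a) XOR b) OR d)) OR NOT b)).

By distribution ((E OR v) AND (E OR NOT v) = E) then distribution ((E OR v) AND (E OR NOT v) = E):
= ((d OR a) XOR b)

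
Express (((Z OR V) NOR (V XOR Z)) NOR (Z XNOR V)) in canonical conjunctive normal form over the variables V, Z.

(V OR Z) AND (NOT V OR NOT Z)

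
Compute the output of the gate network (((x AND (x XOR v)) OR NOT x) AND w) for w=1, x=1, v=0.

Substituting: (((1 AND (1 XOR 0)) OR NOT 1) AND 1)
= 1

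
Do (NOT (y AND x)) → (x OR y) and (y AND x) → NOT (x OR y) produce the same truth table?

No, Inverse is not equivalent to original (counterexample: y=0, x=0)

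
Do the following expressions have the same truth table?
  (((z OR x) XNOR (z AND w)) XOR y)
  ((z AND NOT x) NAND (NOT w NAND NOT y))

No. Counterexample: with w=0, y=0, z=0, x=1, Expression 1 = 0 but Expression 2 = 1.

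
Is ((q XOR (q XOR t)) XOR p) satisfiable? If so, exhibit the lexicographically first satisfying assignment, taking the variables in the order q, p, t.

q=0, p=0, t=1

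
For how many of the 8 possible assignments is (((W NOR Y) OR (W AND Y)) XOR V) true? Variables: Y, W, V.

Satisfying assignments: (0,0,0), (0,1,1), (1,0,1), (1,1,0)
Count: 4 out of 8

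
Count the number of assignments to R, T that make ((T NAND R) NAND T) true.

Satisfying assignments: (0,0), (1,0), (1,1)
Count: 3 out of 4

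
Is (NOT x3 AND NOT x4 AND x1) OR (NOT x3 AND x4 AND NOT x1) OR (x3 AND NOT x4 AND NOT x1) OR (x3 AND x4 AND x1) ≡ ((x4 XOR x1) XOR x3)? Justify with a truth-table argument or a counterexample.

Yes, they are equivalent — the two output columns agree on all 8 assignments:
x3 | x4 | x1 | Expression 1 | Expression 2
------------------------------------------
0 | 0 | 0 | 0 | 0
0 | 0 | 1 | 1 | 1
0 | 1 | 0 | 1 | 1
0 | 1 | 1 | 0 | 0
1 | 0 | 0 | 1 | 1
1 | 0 | 1 | 0 | 0
1 | 1 | 0 | 0 | 0
1 | 1 | 1 | 1 | 1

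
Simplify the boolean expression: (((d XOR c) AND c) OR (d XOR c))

By absorption (E OR (E AND v) = E):
= (d XOR c)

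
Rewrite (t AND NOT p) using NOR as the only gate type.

((t NOR t) NOR ((p NOR p) NOR (p NOR p)))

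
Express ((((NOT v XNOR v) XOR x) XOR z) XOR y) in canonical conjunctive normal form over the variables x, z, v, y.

(x OR z OR v OR y) AND (x OR z OR NOT v OR y) AND (x OR NOT z OR v OR NOT y) AND (x OR NOT z OR NOT v OR NOT y) AND (NOT x OR z OR v OR NOT y) AND (NOT x OR z OR NOT v OR NOT y) AND (NOT x OR NOT z OR v OR y) AND (NOT x OR NOT z OR NOT v OR y)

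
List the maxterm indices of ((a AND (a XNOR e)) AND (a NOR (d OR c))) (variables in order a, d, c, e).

ΠM(0, 1, 2, 3, 4, 5, 6, 7, 8, 9, 10, 11, 12, 13, 14, 15) = (a OR d OR c OR e) AND (a OR d OR c OR NOT e) AND (a OR d OR NOT c OR e) AND (a OR d OR NOT c OR NOT e) AND (a OR NOT d OR c OR e) AND (a OR NOT d OR c OR NOT e) AND (a OR NOT d OR NOT c OR e) AND (a OR NOT d OR NOT c OR NOT e) AND (NOT a OR d OR c OR e) AND (NOT a OR d OR c OR NOT e) AND (NOT a OR d OR NOT c OR e) AND (NOT a OR d OR NOT c OR NOT e) AND (NOT a OR NOT d OR c OR e) AND (NOT a OR NOT d OR c OR NOT e) AND (NOT a OR NOT d OR NOT c OR e) AND (NOT a OR NOT d OR NOT c OR NOT e)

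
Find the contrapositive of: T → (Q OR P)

Contrapositive: NOT (Q OR P) → NOT T
Note: A statement and its contrapositive are logically equivalent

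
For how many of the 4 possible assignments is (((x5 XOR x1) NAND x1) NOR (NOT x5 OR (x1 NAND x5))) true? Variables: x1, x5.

No assignment satisfies the expression.
Count: 0 out of 4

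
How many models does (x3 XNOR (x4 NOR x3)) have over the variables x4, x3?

Satisfying assignments: (1,0)
Count: 1 out of 4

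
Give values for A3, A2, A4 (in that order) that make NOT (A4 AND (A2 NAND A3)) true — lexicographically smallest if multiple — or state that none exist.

A3=0, A2=0, A4=0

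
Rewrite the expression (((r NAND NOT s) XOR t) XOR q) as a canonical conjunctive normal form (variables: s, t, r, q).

(s OR t OR r OR NOT q) AND (s OR t OR NOT r OR q) AND (s OR NOT t OR r OR q) AND (s OR NOT t OR NOT r OR NOT q) AND (NOT s OR t OR r OR NOT q) AND (NOT s OR t OR NOT r OR NOT q) AND (NOT s OR NOT t OR r OR q) AND (NOT s OR NOT t OR NOT r OR q)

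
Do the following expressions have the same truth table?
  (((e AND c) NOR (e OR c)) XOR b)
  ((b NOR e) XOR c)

No. Counterexample: with b=0, c=1, e=1, Expression 1 = 0 but Expression 2 = 1.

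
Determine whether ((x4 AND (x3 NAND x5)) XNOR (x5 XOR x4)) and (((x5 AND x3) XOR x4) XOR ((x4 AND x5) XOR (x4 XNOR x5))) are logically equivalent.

No. Counterexample: with x4=0, x5=1, x3=1, Expression 1 = 0 but Expression 2 = 1.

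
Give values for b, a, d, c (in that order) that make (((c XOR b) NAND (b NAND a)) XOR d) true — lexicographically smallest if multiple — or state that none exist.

b=0, a=0, d=0, c=0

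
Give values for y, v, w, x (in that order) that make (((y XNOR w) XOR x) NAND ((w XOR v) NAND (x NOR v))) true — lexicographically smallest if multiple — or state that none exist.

y=0, v=0, w=0, x=1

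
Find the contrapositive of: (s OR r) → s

Contrapositive: NOT s → NOT (s OR r)
Note: A statement and its contrapositive are logically equivalent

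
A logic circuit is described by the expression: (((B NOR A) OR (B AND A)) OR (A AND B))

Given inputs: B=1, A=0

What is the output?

Substituting: (((1 NOR 0) OR (1 AND 0)) OR (0 AND 1))
= 0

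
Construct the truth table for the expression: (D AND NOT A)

D | A | Output
--------------
0 | 0 | 0
0 | 1 | 0
1 | 0 | 1
1 | 1 | 0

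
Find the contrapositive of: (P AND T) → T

Contrapositive: NOT T → NOT (P AND T)
Note: A statement and its contrapositive are logically equivalent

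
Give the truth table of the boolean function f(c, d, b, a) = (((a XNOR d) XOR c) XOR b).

c | d | b | a | Output
----------------------
0 | 0 | 0 | 0 | 1
0 | 0 | 0 | 1 | 0
0 | 0 | 1 | 0 | 0
0 | 0 | 1 | 1 | 1
0 | 1 | 0 | 0 | 0
0 | 1 | 0 | 1 | 1
0 | 1 | 1 | 0 | 1
0 | 1 | 1 | 1 | 0
1 | 0 | 0 | 0 | 0
1 | 0 | 0 | 1 | 1
1 | 0 | 1 | 0 | 1
1 | 0 | 1 | 1 | 0
1 | 1 | 0 | 0 | 1
1 | 1 | 0 | 1 | 0
1 | 1 | 1 | 0 | 0
1 | 1 | 1 | 1 | 1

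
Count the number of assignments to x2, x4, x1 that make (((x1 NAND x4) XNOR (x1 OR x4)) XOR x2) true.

Satisfying assignments: (0,0,1), (0,1,0), (1,0,0), (1,1,1)
Count: 4 out of 8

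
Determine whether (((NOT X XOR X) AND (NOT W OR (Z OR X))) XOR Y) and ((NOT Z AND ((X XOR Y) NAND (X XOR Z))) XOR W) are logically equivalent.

No. Counterexample: with W=0, Y=0, Z=0, X=1, Expression 1 = 1 but Expression 2 = 0.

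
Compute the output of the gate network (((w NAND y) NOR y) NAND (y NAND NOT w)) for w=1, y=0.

Substituting: (((1 NAND 0) NOR 0) NAND (0 NAND NOT 1))
= 1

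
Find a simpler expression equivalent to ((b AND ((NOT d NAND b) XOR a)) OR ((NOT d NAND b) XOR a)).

By absorption (E OR (E AND v) = E):
= ((NOT d NAND b) XOR a)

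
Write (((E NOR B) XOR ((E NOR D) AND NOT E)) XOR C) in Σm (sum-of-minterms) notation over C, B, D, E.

Σm(2, 4, 8, 9, 11, 13, 14, 15) = (NOT C AND NOT B AND D AND NOT E) OR (NOT C AND B AND NOT D AND NOT E) OR (C AND NOT B AND NOT D AND NOT E) OR (C AND NOT B AND NOT D AND E) OR (C AND NOT B AND D AND E) OR (C AND B AND NOT D AND E) OR (C AND B AND D AND NOT E) OR (C AND B AND D AND E)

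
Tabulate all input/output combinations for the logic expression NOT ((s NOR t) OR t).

s | t | Output
--------------
0 | 0 | 0
0 | 1 | 0
1 | 0 | 1
1 | 1 | 0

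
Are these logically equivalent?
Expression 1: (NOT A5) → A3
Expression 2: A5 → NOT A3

No, Inverse is not equivalent to original (counterexample: A1=0, A5=0, A3=0)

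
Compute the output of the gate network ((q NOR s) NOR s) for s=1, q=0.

Substituting: ((0 NOR 1) NOR 1)
= 0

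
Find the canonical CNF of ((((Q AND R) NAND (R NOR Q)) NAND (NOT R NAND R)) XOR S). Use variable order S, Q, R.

(S OR Q OR R) AND (S OR Q OR NOT R) AND (S OR NOT Q OR R) AND (S OR NOT Q OR NOT R)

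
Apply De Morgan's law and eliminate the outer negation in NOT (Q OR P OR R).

NOT Q AND NOT P AND NOT R
De Morgan's: NOT(OR of terms) = AND of negations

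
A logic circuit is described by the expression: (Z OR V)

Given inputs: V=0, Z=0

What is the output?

Substituting: (0 OR 0)
= 0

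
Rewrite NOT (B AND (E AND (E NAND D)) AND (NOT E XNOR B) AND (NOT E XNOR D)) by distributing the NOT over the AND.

NOT B OR NOT (E AND (E NAND D)) OR NOT (NOT E XNOR B) OR NOT (NOT E XNOR D)
De Morgan's: NOT(AND of terms) = OR of negations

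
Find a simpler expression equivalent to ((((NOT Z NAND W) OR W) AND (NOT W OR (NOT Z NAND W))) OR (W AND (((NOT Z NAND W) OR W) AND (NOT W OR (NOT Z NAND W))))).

By absorption (E OR (E AND v) = E) then distribution ((E OR v) AND (E OR NOT v) = E):
= (NOT Z NAND W)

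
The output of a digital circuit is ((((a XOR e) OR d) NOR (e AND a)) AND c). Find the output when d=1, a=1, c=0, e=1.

Substituting: ((((1 XOR 1) OR 1) NOR (1 AND 1)) AND 0)
= 0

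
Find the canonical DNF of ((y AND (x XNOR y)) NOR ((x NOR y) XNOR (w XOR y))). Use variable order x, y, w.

(NOT x AND NOT y AND NOT w) OR (NOT x AND y AND NOT w) OR (x AND NOT y AND w)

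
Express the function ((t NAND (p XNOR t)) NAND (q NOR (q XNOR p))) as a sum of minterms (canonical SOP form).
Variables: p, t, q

Σm(0, 1, 2, 3, 5, 6, 7) = (NOT p AND NOT t AND NOT q) OR (NOT p AND NOT t AND q) OR (NOT p AND t AND NOT q) OR (NOT p AND t AND q) OR (p AND NOT t AND q) OR (p AND t AND NOT q) OR (p AND t AND q)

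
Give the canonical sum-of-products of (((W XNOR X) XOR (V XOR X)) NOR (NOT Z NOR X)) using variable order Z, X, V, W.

Σm(1, 2, 5, 6, 13, 14) = (NOT Z AND NOT X AND NOT V AND W) OR (NOT Z AND NOT X AND V AND NOT W) OR (NOT Z AND X AND NOT V AND W) OR (NOT Z AND X AND V AND NOT W) OR (Z AND X AND NOT V AND W) OR (Z AND X AND V AND NOT W)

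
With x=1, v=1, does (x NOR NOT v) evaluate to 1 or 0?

Substituting: (1 NOR NOT 1)
= 0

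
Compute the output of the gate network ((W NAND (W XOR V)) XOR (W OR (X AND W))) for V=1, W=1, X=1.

Substituting: ((1 NAND (1 XOR 1)) XOR (1 OR (1 AND 1)))
= 0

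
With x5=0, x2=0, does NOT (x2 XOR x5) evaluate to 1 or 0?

Substituting: NOT (0 XOR 0)
= 1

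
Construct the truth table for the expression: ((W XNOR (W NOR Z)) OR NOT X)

X | W | Z | Output
------------------
0 | 0 | 0 | 1
0 | 0 | 1 | 1
0 | 1 | 0 | 1
0 | 1 | 1 | 1
1 | 0 | 0 | 0
1 | 0 | 1 | 1
1 | 1 | 0 | 0
1 | 1 | 1 | 0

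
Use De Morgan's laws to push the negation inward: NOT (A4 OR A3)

NOT A4 AND NOT A3
De Morgan's: NOT(OR of terms) = AND of negations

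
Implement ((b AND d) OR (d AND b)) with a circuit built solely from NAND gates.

((((b NAND d) NAND (b NAND d)) NAND ((b NAND d) NAND (b NAND d))) NAND (((d NAND b) NAND (d NAND b)) NAND ((d NAND b) NAND (d NAND b))))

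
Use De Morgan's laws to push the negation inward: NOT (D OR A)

NOT D AND NOT A
De Morgan's: NOT(OR of terms) = AND of negations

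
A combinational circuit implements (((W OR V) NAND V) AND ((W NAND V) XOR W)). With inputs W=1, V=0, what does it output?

Substituting: (((1 OR 0) NAND 0) AND ((1 NAND 0) XOR 1))
= 0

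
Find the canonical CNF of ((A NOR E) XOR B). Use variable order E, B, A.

(E OR B OR NOT A) AND (E OR NOT B OR A) AND (NOT E OR B OR A) AND (NOT E OR B OR NOT A)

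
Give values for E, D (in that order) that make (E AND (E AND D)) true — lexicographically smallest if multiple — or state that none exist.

E=1, D=1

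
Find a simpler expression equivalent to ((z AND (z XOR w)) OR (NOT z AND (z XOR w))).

By distribution ((E AND v) OR (E AND NOT v) = E):
= (z XOR w)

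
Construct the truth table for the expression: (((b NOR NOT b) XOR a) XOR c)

a | c | b | Output
------------------
0 | 0 | 0 | 0
0 | 0 | 1 | 0
0 | 1 | 0 | 1
0 | 1 | 1 | 1
1 | 0 | 0 | 1
1 | 0 | 1 | 1
1 | 1 | 0 | 0
1 | 1 | 1 | 0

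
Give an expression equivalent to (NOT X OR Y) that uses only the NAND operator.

(((X NAND X) NAND (X NAND X)) NAND (Y NAND Y))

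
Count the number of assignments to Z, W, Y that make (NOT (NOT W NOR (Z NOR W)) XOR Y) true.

Satisfying assignments: (0,0,0), (0,1,1), (1,0,0), (1,1,1)
Count: 4 out of 8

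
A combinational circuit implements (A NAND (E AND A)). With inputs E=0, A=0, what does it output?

Substituting: (0 NAND (0 AND 0))
= 1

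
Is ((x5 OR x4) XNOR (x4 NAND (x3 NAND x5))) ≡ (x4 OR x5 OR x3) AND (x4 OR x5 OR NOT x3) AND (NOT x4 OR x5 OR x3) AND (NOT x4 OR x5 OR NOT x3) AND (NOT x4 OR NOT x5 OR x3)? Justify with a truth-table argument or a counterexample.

Yes, they are equivalent — the two output columns agree on all 8 assignments:
x4 | x5 | x3 | Expression 1 | Expression 2
------------------------------------------
0 | 0 | 0 | 0 | 0
0 | 0 | 1 | 0 | 0
0 | 1 | 0 | 1 | 1
0 | 1 | 1 | 1 | 1
1 | 0 | 0 | 0 | 0
1 | 0 | 1 | 0 | 0
1 | 1 | 0 | 0 | 0
1 | 1 | 1 | 1 | 1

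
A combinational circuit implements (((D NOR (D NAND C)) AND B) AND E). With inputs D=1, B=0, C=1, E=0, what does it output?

Substituting: (((1 NOR (1 NAND 1)) AND 0) AND 0)
= 0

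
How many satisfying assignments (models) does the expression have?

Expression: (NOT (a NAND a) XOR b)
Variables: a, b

Satisfying assignments: (0,1), (1,0)
Count: 2 out of 4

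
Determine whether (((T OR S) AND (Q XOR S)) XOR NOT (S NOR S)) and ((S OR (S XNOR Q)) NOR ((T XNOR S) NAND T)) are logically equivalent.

No. Counterexample: with T=0, Q=1, S=1, Expression 1 = 1 but Expression 2 = 0.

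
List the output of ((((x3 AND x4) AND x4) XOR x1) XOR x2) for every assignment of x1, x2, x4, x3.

x1 | x2 | x4 | x3 | Output
--------------------------
0 | 0 | 0 | 0 | 0
0 | 0 | 0 | 1 | 0
0 | 0 | 1 | 0 | 0
0 | 0 | 1 | 1 | 1
0 | 1 | 0 | 0 | 1
0 | 1 | 0 | 1 | 1
0 | 1 | 1 | 0 | 1
0 | 1 | 1 | 1 | 0
1 | 0 | 0 | 0 | 1
1 | 0 | 0 | 1 | 1
1 | 0 | 1 | 0 | 1
1 | 0 | 1 | 1 | 0
1 | 1 | 0 | 0 | 0
1 | 1 | 0 | 1 | 0
1 | 1 | 1 | 0 | 0
1 | 1 | 1 | 1 | 1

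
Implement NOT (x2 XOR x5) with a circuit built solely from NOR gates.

(((((x2 NOR x5) NOR (x2 NOR x5)) NOR ((x2 NOR x5) NOR (x2 NOR x5))) NOR ((((x2 NOR x2) NOR (x5 NOR x5)) NOR ((x2 NOR x2) NOR (x5 NOR x5))) NOR (((x2 NOR x2) NOR (x5 NOR x5)) NOR ((x2 NOR x2) NOR (x5 NOR x5))))) NOR ((((x2 NOR x5) NOR (x2 NOR x5)) NOR ((x2 NOR x5) NOR (x2 NOR x5))) NOR ((((x2 NOR x2) NOR (x5 NOR x5)) NOR ((x2 NOR x2) NOR (x5 NOR x5))) NOR (((x2 NOR x2) NOR (x5 NOR x5)) NOR ((x2 NOR x2) NOR (x5 NOR x5))))))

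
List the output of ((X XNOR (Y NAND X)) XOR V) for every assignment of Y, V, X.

Y | V | X | Output
------------------
0 | 0 | 0 | 0
0 | 0 | 1 | 1
0 | 1 | 0 | 1
0 | 1 | 1 | 0
1 | 0 | 0 | 0
1 | 0 | 1 | 0
1 | 1 | 0 | 1
1 | 1 | 1 | 1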